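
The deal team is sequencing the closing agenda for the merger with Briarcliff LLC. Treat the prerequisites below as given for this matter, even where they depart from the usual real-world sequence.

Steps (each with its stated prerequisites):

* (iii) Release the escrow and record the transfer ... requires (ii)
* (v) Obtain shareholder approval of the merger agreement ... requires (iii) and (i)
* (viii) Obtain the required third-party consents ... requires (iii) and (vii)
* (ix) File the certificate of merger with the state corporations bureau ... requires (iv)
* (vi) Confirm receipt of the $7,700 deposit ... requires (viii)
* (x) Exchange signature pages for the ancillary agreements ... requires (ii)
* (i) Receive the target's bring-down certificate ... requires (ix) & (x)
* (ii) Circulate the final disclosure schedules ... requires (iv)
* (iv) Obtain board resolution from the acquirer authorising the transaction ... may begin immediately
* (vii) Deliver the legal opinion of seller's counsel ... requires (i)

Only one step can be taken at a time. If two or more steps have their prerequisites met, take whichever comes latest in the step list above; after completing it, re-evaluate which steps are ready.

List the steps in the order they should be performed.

(iv) has no prerequisites → (iv) first.
(ii) and (ix) are both available; (ii) is listed later → (ii).
(x), (ix) and (iii) are all available; (x) is listed later → (x).
Now (ix) and (iii) have their prerequisites met. (ix) is listed later, so (ix) next.
Now (i) and (iii) have their prerequisites met. (i) is listed later, so (i) next.
(vii) now also ready, so the ready set is {(vii), (iii)}; (vii) is listed later → (vii).
(iii) needed (ii), now all done → (iii).
Ready: (viii) and (v). (viii) is listed later → (viii).
(vi) now also ready, so the ready set is {(vi), (v)}; (vi) is listed later → (vi).
(v) needed (i) and (iii), now all done → (v).

(iv), (ii), (x), (ix), (i), (vii), (iii), (viii), (vi), (v)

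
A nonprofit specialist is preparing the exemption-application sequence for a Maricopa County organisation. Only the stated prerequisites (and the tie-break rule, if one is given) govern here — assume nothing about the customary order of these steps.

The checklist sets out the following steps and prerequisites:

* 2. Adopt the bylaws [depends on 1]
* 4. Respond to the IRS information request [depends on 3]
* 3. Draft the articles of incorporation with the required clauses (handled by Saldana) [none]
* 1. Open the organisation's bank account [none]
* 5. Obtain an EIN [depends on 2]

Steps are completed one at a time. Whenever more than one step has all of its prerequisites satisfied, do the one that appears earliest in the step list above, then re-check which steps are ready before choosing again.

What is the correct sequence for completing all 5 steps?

3, 4, 1, 2, 5

3 and 1 have no prerequisites; 3 is listed earlier, so 3 is first.
Ready: 4 and 1. 4 is listed earlier → 4.
Next only 1 has its prerequisites met → 1.
Next only 2 has its prerequisites met → 2.
5 needed 2, now all done → 5.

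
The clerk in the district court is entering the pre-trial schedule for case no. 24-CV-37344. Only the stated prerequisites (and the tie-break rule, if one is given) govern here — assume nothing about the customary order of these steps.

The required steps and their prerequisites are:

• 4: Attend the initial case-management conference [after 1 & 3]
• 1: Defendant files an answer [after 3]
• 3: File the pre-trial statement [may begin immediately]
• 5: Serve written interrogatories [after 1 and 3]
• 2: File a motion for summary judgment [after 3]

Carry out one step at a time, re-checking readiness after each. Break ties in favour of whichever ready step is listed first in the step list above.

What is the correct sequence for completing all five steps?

3, 1, 4, 5, 2

Only 3 has no prerequisites, so it is first.
1 and 2 are both available; 1 is listed earlier → 1.
4, 5 and 2 are all available; 4 is listed earlier → 4.
5 and 2 are both available; 5 is listed earlier → 5.
Next only 2 has its prerequisites met → 2.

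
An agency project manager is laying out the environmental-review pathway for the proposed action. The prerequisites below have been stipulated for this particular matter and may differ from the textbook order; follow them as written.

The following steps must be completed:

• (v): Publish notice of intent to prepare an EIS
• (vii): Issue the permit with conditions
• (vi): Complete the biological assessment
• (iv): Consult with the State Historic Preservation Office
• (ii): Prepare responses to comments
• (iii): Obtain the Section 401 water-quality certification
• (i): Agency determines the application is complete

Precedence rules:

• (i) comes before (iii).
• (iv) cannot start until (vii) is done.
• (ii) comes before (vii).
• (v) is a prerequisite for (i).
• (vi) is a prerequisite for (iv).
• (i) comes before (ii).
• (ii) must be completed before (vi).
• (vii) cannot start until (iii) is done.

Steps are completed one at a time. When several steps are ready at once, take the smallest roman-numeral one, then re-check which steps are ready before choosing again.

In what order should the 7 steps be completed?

(v) (i) (ii) (iii) (vi) (vii) (iv)

(v) has no prerequisites → (v) first.
That leaves (i) as the only ready step → (i).
(ii) and (iii) are both available; (ii) has the earlier label → (ii).
(vi) now also ready, so the ready set is {(iii), (vi)}; (iii) has the earlier label → (iii).
(vii) now also ready, so the ready set is {(vi), (vii)}; (vi) has the earlier label → (vi).
(vii) needed (ii) and (iii), now all done → (vii).
That leaves (iv) as the only ready step → (iv).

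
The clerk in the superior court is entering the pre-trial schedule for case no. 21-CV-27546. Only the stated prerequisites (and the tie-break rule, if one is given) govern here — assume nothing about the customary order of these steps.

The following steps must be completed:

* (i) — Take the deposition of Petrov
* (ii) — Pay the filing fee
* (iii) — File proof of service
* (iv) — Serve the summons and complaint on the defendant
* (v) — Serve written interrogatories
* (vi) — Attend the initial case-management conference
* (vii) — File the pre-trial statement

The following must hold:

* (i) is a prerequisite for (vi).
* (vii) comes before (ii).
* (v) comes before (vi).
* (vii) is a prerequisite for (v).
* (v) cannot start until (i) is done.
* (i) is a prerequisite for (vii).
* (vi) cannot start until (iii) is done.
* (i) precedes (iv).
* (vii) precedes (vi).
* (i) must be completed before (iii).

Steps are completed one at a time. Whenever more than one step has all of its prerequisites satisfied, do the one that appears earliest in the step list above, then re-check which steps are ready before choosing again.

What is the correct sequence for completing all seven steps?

(i), (iii), (iv), (vii), (ii), (v), (vi)

(i) is the only step with nothing outstanding, so it goes first.
Ready: (iii), (iv) and (vii). (iii) is listed earlier → (iii).
Ready: (iv) and (vii). (iv) is listed earlier → (iv).
(vii) needed (i), now all done → (vii).
(ii) and (v) are both available; (ii) is listed earlier → (ii).
(v) needed (i) and (vii), now all done → (v).
Next only (vi) has its prerequisites met → (vi).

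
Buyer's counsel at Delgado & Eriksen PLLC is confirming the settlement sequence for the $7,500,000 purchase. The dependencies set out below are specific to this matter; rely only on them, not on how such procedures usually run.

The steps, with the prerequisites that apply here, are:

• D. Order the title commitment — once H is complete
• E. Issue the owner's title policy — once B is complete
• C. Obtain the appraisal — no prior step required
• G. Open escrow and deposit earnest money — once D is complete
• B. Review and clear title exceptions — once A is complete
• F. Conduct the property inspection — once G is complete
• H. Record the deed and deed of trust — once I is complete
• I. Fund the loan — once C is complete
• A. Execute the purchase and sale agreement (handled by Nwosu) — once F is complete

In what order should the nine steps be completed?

C I H D G F A B E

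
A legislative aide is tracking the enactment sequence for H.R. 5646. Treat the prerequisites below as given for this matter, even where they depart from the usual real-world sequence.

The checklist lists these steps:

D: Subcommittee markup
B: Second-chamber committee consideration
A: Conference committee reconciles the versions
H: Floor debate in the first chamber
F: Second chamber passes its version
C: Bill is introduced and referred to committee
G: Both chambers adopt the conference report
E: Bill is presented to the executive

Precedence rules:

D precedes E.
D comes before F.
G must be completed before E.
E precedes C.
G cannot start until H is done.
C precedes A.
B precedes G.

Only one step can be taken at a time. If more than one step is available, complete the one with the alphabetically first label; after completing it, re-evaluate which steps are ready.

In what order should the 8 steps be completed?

Nothing is required for B, D and H. B has the earlier label → B first.
D and H are both available; D has the earlier label → D.
F now also ready, so the ready set is {F, H}; F has the earlier label → F.
That leaves H as the only ready step → H.
Next only G has its prerequisites met → G.
Next only E has its prerequisites met → E.
That leaves C as the only ready step → C.
A needed C, now all done → A.

B, D, F, H, G, E, C, A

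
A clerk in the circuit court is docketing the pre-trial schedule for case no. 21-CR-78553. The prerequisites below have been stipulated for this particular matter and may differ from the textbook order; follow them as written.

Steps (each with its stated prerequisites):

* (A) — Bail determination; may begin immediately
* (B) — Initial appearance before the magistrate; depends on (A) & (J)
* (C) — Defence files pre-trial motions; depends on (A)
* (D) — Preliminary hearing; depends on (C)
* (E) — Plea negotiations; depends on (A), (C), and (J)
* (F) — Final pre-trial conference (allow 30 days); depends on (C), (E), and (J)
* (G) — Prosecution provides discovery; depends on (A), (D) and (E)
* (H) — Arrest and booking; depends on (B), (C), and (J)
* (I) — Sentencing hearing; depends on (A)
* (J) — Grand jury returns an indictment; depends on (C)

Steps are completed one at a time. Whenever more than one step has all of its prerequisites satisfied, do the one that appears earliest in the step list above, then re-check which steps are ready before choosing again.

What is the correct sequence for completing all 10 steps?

(A), (C), (D), (I), (J), (B), (E), (F), (G), (H)

(A) is the only step with nothing outstanding, so it goes first.
Ready: (C) and (I). (C) is listed earlier → (C).
(D) and (J) now also ready, so the ready set is {(D), (I), (J)}; (D) is listed earlier → (D).
Ready: (I) and (J). (I) is listed earlier → (I).
(J) needed (C), now all done → (J).
Ready: (B) and (E). (B) is listed earlier → (B).
(H) now also ready, so the ready set is {(E), (H)}; (E) is listed earlier → (E).
(F), (G) and (H) are all available; (F) is listed earlier → (F).
(G) and (H) are both available; (G) is listed earlier → (G).
That leaves (H) as the only ready step → (H).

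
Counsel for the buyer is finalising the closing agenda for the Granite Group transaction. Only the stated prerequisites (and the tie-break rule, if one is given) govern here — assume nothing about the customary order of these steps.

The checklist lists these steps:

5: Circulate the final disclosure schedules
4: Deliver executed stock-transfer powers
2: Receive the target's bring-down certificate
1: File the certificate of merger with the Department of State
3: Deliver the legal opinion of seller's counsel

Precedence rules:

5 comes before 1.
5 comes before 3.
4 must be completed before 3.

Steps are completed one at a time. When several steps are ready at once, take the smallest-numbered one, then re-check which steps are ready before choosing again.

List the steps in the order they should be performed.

2 4 5 1 3

2, 4 and 5 have no prerequisites; 2 has the earlier label, so 2 is first.
4 and 5 are both available; 4 has the earlier label → 4.
That leaves 5 as the only ready step → 5.
Ready: 1 and 3. 1 has the earlier label → 1.
That leaves 3 as the only ready step → 3.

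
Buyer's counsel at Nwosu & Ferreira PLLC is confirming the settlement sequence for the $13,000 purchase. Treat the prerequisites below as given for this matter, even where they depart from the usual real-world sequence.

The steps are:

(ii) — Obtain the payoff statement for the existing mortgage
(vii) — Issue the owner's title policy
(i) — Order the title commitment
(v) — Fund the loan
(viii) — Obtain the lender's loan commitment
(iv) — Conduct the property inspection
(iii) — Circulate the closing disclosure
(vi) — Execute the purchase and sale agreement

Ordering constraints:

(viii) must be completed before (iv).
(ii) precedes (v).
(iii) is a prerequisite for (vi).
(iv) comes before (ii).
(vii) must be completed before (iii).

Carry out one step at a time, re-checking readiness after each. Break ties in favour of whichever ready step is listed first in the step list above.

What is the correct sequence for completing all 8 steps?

(vii), (i) and (viii) have no prerequisites; (vii) is listed earlier, so (vii) is first.
(iii) now also ready, so the ready set is {(i), (viii), (iii)}; (i) is listed earlier → (i).
Ready: (viii) and (iii). (viii) is listed earlier → (viii).
Ready: (iv) and (iii). (iv) is listed earlier → (iv).
Now (ii) and (iii) have their prerequisites met. (ii) is listed earlier, so (ii) next.
(v) now also ready, so the ready set is {(v), (iii)}; (v) is listed earlier → (v).
Next only (iii) has its prerequisites met → (iii).
Next only (vi) has its prerequisites met → (vi).

(vii), (i), (viii), (iv), (ii), (v), (iii), (vi)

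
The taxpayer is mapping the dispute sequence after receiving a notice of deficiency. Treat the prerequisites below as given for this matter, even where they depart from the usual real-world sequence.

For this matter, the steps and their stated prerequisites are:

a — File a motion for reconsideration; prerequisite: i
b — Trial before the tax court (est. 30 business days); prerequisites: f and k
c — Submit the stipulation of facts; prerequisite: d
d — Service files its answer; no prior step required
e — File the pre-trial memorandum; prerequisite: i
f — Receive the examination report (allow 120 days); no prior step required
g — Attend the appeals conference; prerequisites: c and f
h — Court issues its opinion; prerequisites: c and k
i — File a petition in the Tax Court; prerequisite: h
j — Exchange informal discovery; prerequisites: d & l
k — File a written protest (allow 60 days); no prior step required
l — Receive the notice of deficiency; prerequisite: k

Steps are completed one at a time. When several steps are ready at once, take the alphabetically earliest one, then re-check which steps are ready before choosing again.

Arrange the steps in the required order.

d, f and k have no prerequisites; d has the earlier label, so d is first.
c now also ready, so the ready set is {c, f, k}; c has the earlier label → c.
Ready: f and k. f has the earlier label → f.
g now also ready, so the ready set is {g, k}; g has the earlier label → g.
That leaves k as the only ready step → k.
Now b, h and l have their prerequisites met. b has the earlier label, so b next.
Ready: h and l. h has the earlier label → h.
Now i and l have their prerequisites met. i has the earlier label, so i next.
a and e now also ready, so the ready set is {a, e, l}; a has the earlier label → a.
Now e and l have their prerequisites met. e has the earlier label, so e next.
l needed k, now all done → l.
Next only j has its prerequisites met → j.

d c f g k b h i a e l j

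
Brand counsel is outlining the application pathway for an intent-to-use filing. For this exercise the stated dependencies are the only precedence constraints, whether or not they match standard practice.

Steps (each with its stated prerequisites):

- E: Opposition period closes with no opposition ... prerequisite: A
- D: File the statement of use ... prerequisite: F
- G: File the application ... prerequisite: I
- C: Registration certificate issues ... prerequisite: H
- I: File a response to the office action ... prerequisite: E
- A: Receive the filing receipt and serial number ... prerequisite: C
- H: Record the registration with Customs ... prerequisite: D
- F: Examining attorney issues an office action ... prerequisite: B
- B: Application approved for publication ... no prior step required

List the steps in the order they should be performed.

B, F, D, H, C, A, E, I, G

Only B has no prerequisites, so it is first.
Next only F has its prerequisites met → F.
D is the only step now ready → D.
That leaves H as the only ready step → H.
Next only C has its prerequisites met → C.
A needed C, now all done → A.
That leaves E as the only ready step → E.
Next only I has its prerequisites met → I.
G needed I, now all done → G.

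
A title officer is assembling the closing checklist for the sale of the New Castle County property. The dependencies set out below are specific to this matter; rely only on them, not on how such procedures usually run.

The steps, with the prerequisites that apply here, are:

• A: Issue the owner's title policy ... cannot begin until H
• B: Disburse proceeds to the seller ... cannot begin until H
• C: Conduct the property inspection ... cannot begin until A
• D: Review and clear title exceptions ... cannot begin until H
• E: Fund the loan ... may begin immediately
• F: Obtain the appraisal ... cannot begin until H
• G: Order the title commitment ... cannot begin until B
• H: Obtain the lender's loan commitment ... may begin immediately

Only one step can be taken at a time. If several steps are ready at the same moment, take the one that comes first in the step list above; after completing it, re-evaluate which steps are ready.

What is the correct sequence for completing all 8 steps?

E H A B C D F G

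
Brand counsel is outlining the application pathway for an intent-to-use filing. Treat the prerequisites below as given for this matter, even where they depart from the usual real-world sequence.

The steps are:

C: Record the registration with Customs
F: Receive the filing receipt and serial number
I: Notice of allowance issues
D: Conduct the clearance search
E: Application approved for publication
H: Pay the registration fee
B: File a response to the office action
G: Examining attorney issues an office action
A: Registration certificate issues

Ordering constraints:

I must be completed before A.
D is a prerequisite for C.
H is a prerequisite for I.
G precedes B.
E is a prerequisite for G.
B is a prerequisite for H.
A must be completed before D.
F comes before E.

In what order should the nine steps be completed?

F E G B H I A D C

F has no prerequisites → F first.
E needed F, now all done → E.
G is the only step now ready → G.
B needed G, now all done → B.
H needed B, now all done → H.
I needed H, now all done → I.
That leaves A as the only ready step → A.
Next only D has its prerequisites met → D.
That leaves C as the only ready step → C.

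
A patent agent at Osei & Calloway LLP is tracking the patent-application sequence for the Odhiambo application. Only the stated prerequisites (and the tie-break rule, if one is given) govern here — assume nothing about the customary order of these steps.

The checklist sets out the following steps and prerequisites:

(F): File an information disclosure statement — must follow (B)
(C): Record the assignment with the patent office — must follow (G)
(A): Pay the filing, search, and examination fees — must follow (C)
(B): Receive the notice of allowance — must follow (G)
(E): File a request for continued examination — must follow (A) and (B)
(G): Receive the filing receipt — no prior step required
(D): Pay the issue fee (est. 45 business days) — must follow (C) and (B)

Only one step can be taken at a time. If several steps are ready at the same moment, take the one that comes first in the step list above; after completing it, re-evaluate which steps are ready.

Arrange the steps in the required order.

(G), (C), (A), (B), (F), (E), (D)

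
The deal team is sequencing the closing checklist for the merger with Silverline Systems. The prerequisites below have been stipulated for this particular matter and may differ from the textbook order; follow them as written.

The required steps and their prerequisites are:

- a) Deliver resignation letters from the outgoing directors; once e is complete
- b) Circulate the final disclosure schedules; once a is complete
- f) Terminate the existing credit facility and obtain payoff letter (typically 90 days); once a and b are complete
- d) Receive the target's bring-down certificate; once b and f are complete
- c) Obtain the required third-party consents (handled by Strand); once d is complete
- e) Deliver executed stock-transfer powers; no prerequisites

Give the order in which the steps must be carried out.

e is the only step with nothing outstanding, so it goes first.
Next only a has its prerequisites met → a.
b needed a, now all done → b.
f needed a and b, now all done → f.
That leaves d as the only ready step → d.
c needed d, now all done → c.

e → a → b → f → d → c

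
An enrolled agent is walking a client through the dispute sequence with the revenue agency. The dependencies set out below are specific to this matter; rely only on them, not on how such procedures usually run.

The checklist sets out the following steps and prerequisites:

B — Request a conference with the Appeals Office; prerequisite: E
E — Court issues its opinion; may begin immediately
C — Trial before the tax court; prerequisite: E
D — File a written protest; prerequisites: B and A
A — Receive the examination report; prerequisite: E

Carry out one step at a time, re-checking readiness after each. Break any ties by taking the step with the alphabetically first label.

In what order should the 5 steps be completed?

E is the only step with nothing outstanding, so it goes first.
A, B and C are all available; A has the earlier label → A.
B and C are both available; B has the earlier label → B.
Ready: C and D. C has the earlier label → C.
D is the only step now ready → D.

E, A, B, C, D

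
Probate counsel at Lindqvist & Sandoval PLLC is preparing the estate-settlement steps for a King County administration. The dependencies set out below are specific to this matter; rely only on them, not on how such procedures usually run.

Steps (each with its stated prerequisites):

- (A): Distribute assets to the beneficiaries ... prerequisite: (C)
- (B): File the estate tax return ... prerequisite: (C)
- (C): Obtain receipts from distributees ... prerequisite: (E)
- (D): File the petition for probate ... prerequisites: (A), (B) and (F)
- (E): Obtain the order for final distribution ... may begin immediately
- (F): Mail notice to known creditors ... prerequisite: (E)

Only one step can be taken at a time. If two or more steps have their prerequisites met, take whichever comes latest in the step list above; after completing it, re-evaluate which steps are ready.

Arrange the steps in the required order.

Only (E) has no prerequisites, so it is first.
Ready: (F) and (C). (F) is listed later → (F).
Next only (C) has its prerequisites met → (C).
Ready: (B) and (A). (B) is listed later → (B).
(A) is the only step now ready → (A).
(D) needed (F), (B) and (A), now all done → (D).

(E) (F) (C) (B) (A) (D)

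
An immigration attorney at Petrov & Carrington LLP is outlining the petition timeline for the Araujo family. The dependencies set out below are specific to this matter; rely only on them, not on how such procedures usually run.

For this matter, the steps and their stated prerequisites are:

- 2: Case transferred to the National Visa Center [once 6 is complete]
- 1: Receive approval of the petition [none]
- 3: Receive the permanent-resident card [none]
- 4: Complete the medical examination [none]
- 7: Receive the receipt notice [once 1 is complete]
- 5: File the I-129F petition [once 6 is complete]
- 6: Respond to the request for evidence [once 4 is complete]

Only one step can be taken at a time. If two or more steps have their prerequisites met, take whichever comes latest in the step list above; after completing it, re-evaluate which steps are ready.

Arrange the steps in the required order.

4, 6, 5, 3, 1, 7, 2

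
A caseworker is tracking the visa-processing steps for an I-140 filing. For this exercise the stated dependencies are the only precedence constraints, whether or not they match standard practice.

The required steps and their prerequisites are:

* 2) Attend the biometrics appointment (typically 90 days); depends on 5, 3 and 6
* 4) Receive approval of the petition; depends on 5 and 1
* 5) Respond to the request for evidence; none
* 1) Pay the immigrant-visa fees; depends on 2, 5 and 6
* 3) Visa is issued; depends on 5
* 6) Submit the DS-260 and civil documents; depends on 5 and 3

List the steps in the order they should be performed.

5, 3, 6, 2, 1, 4

5 has no prerequisites → 5 first.
3 needed 5, now all done → 3.
6 is the only step now ready → 6.
Next only 2 has its prerequisites met → 2.
Next only 1 has its prerequisites met → 1.
4 is the only step now ready → 4.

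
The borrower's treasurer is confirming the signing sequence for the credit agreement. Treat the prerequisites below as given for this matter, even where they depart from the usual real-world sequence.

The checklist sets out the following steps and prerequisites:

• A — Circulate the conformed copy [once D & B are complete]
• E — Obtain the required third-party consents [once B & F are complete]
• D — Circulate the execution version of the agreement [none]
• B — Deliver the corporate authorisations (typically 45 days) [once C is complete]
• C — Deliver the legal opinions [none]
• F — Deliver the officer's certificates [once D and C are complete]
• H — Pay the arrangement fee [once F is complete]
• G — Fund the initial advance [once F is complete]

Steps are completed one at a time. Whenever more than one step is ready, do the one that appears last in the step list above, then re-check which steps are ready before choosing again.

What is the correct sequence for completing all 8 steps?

C and D have no prerequisites; C is listed later, so C is first.
B now also ready, so the ready set is {B, D}; B is listed later → B.
Next only D has its prerequisites met → D.
F and A are both available; F is listed later → F.
G, H, E and A are all available; G is listed later → G.
H, E and A are all available; H is listed later → H.
Now E and A have their prerequisites met. E is listed later, so E next.
A needed B and D, now all done → A.

C, B, D, F, G, H, E, A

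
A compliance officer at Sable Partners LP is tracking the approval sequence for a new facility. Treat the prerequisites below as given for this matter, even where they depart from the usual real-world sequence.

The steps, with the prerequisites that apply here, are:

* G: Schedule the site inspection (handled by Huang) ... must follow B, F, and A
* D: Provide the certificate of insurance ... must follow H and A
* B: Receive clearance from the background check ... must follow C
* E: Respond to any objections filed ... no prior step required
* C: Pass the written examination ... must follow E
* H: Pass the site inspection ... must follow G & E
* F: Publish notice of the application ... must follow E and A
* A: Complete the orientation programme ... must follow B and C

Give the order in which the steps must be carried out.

E C B A F G H D

E is the only step with nothing outstanding, so it goes first.
Next only C has its prerequisites met → C.
Next only B has its prerequisites met → B.
A is the only step now ready → A.
That leaves F as the only ready step → F.
G needed B, F and A, now all done → G.
H needed G and E, now all done → H.
D needed H and A, now all done → D.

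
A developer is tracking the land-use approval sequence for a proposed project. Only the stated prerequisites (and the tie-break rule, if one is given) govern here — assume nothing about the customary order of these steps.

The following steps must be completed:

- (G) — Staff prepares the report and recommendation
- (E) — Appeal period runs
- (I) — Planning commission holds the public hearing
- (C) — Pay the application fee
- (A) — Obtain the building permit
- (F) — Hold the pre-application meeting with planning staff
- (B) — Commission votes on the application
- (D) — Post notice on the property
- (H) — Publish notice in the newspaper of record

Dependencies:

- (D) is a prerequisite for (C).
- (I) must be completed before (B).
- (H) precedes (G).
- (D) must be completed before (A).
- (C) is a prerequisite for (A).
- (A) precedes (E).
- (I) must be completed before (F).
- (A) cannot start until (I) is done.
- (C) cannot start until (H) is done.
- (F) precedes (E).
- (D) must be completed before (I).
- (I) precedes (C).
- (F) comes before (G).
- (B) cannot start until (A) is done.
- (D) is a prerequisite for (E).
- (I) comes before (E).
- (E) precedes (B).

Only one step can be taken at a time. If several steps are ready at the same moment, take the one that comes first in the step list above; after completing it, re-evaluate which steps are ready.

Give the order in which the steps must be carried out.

(D) → (I) → (F) → (H) → (G) → (C) → (A) → (E) → (B)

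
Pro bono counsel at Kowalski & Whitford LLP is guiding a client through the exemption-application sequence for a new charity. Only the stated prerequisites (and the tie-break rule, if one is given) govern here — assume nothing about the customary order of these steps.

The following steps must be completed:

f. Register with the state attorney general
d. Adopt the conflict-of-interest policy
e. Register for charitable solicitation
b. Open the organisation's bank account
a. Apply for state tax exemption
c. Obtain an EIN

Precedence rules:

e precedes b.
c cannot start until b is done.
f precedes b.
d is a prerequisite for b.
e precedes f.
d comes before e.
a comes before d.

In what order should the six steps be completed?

a, d, e, f, b, c

a is the only step with nothing outstanding, so it goes first.
d needed a, now all done → d.
e needed d, now all done → e.
Next only f has its prerequisites met → f.
b is the only step now ready → b.
c needed b, now all done → c.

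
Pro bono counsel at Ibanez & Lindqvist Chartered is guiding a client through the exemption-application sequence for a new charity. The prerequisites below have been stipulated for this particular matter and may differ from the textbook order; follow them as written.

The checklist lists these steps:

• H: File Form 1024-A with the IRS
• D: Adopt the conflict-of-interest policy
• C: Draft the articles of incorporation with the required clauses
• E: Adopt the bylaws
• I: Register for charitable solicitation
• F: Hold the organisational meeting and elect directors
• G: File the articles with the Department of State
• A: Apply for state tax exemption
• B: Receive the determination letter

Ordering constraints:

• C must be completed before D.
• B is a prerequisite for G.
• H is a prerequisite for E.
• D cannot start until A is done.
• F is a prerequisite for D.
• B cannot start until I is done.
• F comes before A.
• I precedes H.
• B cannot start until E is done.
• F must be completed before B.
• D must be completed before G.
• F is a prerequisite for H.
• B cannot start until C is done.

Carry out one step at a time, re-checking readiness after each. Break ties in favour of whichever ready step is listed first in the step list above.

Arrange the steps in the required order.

C I F H E A D B G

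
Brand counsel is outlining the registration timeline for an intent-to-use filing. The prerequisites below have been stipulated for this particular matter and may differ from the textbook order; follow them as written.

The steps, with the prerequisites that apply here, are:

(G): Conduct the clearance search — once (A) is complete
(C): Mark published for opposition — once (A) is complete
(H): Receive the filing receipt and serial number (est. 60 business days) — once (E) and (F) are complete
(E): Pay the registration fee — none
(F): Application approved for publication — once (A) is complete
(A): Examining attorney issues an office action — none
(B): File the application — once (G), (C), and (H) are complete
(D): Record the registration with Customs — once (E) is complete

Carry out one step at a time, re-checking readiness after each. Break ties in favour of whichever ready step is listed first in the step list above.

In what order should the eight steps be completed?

(E), (A), (G), (C), (F), (H), (B), (D)

(E) and (A) have no prerequisites; (E) is listed earlier, so (E) is first.
(D) now also ready, so the ready set is {(A), (D)}; (A) is listed earlier → (A).
(G), (C) and (F) now also ready, so the ready set is {(G), (C), (F), (D)}; (G) is listed earlier → (G).
Now (C), (F) and (D) have their prerequisites met. (C) is listed earlier, so (C) next.
Ready: (F) and (D). (F) is listed earlier → (F).
(H) now also ready, so the ready set is {(H), (D)}; (H) is listed earlier → (H).
(B) and (D) are both available; (B) is listed earlier → (B).
That leaves (D) as the only ready step → (D).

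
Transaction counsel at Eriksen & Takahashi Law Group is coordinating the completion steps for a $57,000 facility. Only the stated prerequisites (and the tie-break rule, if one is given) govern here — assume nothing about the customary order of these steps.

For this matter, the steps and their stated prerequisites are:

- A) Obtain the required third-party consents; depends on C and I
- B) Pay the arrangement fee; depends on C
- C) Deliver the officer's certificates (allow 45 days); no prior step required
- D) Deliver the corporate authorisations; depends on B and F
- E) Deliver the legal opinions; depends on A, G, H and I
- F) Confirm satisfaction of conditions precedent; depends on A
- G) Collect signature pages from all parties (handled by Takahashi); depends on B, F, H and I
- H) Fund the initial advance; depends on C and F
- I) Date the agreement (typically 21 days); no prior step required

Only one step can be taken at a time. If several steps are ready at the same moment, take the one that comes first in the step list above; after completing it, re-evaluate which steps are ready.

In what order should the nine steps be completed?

Nothing is required for C and I. C is listed earlier → C first.
B now also ready, so the ready set is {B, I}; B is listed earlier → B.
That leaves I as the only ready step → I.
A needed C and I, now all done → A.
That leaves F as the only ready step → F.
Now D and H have their prerequisites met. D is listed earlier, so D next.
H is the only step now ready → H.
G is the only step now ready → G.
E needed A, G, H and I, now all done → E.

C, B, I, A, F, D, H, G, E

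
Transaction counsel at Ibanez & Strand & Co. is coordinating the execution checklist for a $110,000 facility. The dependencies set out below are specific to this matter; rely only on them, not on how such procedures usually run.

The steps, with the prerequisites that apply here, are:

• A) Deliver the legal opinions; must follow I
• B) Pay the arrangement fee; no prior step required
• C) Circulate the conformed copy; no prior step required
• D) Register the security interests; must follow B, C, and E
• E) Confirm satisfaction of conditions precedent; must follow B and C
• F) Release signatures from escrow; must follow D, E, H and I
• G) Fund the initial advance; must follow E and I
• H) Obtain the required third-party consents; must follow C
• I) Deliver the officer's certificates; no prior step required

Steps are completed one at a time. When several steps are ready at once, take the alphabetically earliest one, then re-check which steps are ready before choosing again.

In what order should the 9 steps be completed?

B, C, E, D, H, I, A, F, G

Nothing is required for B, C and I. B has the earlier label → B first.
Now C and I have their prerequisites met. C has the earlier label, so C next.
E and H now also ready, so the ready set is {E, H, I}; E has the earlier label → E.
Ready: D, H and I. D has the earlier label → D.
H and I are both available; H has the earlier label → H.
That leaves I as the only ready step → I.
A, F and G are all available; A has the earlier label → A.
Ready: F and G. F has the earlier label → F.
G needed E and I, now all done → G.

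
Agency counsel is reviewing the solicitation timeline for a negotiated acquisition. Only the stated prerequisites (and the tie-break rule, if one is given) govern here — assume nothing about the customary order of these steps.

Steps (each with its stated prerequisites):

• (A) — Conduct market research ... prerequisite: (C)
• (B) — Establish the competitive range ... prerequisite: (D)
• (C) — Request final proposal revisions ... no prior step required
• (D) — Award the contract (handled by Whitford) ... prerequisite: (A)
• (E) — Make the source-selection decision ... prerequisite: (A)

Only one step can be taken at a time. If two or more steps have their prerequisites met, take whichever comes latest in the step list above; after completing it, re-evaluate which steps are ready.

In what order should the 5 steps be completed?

(C) is the only step with nothing outstanding, so it goes first.
(A) is the only step now ready → (A).
(E) and (D) are both available; (E) is listed later → (E).
Next only (D) has its prerequisites met → (D).
(B) needed (D), now all done → (B).

(C) → (A) → (E) → (D) → (B)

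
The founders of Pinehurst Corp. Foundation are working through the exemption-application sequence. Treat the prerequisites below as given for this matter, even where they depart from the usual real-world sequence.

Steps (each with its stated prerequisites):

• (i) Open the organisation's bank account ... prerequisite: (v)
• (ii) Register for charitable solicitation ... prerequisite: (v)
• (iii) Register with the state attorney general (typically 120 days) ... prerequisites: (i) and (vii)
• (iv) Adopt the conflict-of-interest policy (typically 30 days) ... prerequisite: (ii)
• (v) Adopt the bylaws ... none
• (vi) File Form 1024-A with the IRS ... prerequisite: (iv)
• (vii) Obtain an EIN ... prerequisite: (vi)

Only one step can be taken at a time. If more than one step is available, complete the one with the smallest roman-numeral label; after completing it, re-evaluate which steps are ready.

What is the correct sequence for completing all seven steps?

Only (v) has no prerequisites, so it is first.
(i) and (ii) are both available; (i) has the earlier label → (i).
Next only (ii) has its prerequisites met → (ii).
Next only (iv) has its prerequisites met → (iv).
Next only (vi) has its prerequisites met → (vi).
(vii) needed (vi), now all done → (vii).
That leaves (iii) as the only ready step → (iii).

(v), (i), (ii), (iv), (vi), (vii), (iii)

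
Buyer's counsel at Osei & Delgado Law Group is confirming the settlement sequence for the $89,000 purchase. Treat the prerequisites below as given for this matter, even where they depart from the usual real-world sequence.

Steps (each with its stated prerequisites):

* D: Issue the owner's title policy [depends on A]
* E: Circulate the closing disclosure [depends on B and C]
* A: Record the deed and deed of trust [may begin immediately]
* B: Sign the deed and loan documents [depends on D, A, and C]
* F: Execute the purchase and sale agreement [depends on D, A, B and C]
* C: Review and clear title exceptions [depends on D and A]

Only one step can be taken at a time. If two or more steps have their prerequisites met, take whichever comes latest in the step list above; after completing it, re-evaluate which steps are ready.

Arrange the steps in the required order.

A, D, C, B, F, E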